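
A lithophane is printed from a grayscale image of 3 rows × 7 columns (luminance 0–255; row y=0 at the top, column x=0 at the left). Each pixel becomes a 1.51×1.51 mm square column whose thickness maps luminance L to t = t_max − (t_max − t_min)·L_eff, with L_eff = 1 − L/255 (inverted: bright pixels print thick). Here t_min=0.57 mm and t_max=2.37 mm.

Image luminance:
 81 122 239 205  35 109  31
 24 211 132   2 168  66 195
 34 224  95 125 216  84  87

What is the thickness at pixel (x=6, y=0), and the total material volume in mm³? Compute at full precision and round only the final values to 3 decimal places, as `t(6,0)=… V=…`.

span = t_max - t_min = 2.37 - 0.57 = 1.800
L(6,0) = 31, L_eff = 1 - 31/255 = 0.878431 (inverted)
t(6,0) = 2.37 - 1.800·0.878431 = 0.789
Σt over all 3·7 pixels = 50169/1700 ≈ 29.5111765
V = pitch²·Σt = 1.51²·50169/1700 = 67.288

t(6,0)=0.789 V=67.288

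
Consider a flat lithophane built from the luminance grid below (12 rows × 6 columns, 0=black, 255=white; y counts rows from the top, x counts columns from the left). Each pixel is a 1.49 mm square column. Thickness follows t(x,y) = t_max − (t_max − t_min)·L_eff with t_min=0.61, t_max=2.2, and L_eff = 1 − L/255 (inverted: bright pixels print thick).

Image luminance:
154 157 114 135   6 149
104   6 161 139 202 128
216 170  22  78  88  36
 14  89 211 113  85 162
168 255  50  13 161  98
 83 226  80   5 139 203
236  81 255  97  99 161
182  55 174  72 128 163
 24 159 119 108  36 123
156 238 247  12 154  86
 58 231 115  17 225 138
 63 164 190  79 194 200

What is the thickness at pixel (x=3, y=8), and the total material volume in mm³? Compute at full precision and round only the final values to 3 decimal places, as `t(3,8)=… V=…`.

span = t_max - t_min = 2.2 - 0.61 = 1.590
L(3,8) = 108, L_eff = 1 - 108/255 = 0.576471 (inverted)
t(3,8) = 2.2 - 1.590·0.576471 = 1.283
Σt over all 12·6 pixels = 853447/8500 ≈ 100.4055294
V = pitch²·Σt = 1.49²·853447/8500 = 222.910

t(3,8)=1.283 V=222.910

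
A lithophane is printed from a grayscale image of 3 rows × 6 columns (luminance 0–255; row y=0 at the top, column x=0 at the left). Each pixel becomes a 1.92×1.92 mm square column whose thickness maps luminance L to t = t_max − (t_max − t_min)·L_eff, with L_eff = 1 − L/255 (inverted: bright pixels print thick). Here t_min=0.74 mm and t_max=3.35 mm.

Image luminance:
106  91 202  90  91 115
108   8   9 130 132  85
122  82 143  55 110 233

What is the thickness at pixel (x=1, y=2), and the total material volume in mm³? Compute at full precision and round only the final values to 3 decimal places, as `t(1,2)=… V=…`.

t(1,2)=1.579 V=121.245

span = t_max - t_min = 3.35 - 0.74 = 2.610
L(1,2) = 82, L_eff = 1 - 82/255 = 0.678431 (inverted)
t(1,2) = 3.35 - 2.610·0.678431 = 1.579
Σt over all 3·6 pixels = 69891/2125 ≈ 32.8898824
V = pitch²·Σt = 1.92²·69891/2125 = 121.245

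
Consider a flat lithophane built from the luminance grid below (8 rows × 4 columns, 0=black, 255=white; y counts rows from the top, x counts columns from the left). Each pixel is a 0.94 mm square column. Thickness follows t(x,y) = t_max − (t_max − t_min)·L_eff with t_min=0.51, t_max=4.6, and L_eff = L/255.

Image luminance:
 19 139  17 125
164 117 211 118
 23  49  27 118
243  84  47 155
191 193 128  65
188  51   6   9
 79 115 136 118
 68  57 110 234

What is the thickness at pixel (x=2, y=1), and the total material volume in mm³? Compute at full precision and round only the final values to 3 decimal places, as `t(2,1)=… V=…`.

span = t_max - t_min = 4.6 - 0.51 = 4.090
L(2,1) = 211, L_eff = 211/255 = 0.827451
t(2,1) = 4.6 - 4.090·0.827451 = 1.216
Σt over all 8·4 pixels = 590341/6375 ≈ 92.6025098
V = pitch²·Σt = 0.94²·590341/6375 = 81.824

t(2,1)=1.216 V=81.824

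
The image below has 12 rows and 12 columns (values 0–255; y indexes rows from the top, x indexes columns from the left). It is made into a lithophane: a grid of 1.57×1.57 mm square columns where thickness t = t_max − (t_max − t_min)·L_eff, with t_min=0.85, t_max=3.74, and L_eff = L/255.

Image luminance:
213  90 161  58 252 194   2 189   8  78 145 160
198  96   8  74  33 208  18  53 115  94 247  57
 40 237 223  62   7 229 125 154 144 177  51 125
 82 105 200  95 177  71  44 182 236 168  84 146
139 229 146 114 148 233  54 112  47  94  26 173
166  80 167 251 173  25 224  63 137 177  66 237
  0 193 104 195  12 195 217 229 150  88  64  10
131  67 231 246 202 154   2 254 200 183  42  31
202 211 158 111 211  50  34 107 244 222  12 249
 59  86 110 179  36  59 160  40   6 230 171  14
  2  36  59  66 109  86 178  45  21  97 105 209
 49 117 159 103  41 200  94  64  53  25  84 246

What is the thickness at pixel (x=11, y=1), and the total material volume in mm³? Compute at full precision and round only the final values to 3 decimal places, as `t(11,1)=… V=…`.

t(11,1)=3.094 V=835.691

span = t_max - t_min = 3.74 - 0.85 = 2.890
L(11,1) = 57, L_eff = 57/255 = 0.223529
t(11,1) = 3.74 - 2.890·0.223529 = 3.094
Σt over all 12·12 pixels = 101711/300 ≈ 339.0366667
V = pitch²·Σt = 1.57²·101711/300 = 835.691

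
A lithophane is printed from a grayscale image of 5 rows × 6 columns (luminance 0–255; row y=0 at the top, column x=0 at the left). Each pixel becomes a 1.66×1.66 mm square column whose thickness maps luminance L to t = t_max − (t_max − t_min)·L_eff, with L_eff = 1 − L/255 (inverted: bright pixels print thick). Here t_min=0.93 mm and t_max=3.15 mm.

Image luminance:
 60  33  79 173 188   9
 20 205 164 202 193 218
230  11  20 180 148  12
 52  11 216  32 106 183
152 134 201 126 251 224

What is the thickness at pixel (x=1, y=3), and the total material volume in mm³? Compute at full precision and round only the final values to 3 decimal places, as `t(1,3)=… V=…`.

t(1,3)=1.026 V=168.835

span = t_max - t_min = 3.15 - 0.93 = 2.220
L(1,3) = 11, L_eff = 1 - 11/255 = 0.956863 (inverted)
t(1,3) = 3.15 - 2.220·0.956863 = 1.026
Σt over all 5·6 pixels = 130198/2125 ≈ 61.2696471
V = pitch²·Σt = 1.66²·130198/2125 = 168.835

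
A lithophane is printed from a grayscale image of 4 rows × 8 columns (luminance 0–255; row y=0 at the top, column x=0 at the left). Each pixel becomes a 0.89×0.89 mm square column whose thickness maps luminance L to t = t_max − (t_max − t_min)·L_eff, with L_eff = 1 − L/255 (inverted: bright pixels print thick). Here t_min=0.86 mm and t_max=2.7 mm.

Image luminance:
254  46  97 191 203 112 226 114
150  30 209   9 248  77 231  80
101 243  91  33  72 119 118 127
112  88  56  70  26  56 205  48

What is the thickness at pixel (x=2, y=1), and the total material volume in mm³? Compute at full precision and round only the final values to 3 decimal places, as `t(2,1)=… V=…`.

span = t_max - t_min = 2.7 - 0.86 = 1.840
L(2,1) = 209, L_eff = 1 - 209/255 = 0.180392 (inverted)
t(2,1) = 2.7 - 1.840·0.180392 = 2.368
Σt over all 4·8 pixels = 20716/375 ≈ 55.2426667
V = pitch²·Σt = 0.89²·20716/375 = 43.758

t(2,1)=2.368 V=43.758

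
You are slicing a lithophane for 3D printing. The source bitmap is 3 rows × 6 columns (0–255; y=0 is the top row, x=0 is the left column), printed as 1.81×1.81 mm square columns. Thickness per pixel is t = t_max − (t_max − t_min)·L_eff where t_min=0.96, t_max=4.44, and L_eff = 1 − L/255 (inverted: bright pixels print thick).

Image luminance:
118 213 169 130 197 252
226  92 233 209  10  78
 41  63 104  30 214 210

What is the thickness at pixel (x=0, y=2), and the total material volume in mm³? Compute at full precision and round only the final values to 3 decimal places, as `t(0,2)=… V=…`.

span = t_max - t_min = 4.44 - 0.96 = 3.480
L(0,2) = 41, L_eff = 1 - 41/255 = 0.839216 (inverted)
t(0,2) = 4.44 - 3.480·0.839216 = 1.520
Σt over all 3·6 pixels = 111801/2125 ≈ 52.6122353
V = pitch²·Σt = 1.81²·111801/2125 = 172.363

t(0,2)=1.520 V=172.363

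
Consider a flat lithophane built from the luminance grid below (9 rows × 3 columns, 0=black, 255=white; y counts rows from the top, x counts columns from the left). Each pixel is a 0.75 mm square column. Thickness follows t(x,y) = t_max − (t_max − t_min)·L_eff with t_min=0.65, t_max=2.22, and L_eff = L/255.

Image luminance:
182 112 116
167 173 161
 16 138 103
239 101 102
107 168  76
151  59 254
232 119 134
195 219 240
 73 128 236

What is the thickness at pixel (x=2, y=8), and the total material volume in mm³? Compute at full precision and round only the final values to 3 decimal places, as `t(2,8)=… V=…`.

span = t_max - t_min = 2.22 - 0.65 = 1.570
L(2,8) = 236, L_eff = 236/255 = 0.925490
t(2,8) = 2.22 - 1.570·0.925490 = 0.767
Σt over all 9·3 pixels = 900313/25500 ≈ 35.3063922
V = pitch²·Σt = 0.75²·900313/25500 = 19.860

t(2,8)=0.767 V=19.860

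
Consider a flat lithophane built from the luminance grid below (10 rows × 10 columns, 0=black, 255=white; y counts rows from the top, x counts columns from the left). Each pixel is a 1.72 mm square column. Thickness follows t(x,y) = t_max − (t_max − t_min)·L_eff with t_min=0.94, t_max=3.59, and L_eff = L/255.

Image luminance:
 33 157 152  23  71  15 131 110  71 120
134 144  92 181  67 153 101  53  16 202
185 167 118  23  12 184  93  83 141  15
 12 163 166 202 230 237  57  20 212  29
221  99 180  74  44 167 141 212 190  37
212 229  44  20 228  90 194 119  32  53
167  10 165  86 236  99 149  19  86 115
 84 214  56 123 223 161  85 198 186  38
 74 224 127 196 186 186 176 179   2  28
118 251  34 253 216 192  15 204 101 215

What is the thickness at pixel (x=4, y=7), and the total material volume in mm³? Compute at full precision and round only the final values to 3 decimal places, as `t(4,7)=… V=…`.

t(4,7)=1.273 V=679.670

span = t_max - t_min = 3.59 - 0.94 = 2.650
L(4,7) = 223, L_eff = 223/255 = 0.874510
t(4,7) = 3.59 - 2.650·0.874510 = 1.273
Σt over all 10·10 pixels = 195281/850 ≈ 229.7423529
V = pitch²·Σt = 1.72²·195281/850 = 679.670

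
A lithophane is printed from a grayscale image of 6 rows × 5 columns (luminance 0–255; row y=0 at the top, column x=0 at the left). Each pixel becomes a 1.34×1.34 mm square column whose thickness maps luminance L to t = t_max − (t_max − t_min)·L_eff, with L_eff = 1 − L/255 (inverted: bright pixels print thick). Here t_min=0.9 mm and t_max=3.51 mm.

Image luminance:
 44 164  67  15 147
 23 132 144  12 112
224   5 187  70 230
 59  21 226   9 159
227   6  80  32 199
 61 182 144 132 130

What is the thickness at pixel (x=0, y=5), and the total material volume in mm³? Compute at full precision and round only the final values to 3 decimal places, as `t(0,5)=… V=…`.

span = t_max - t_min = 3.51 - 0.9 = 2.610
L(0,5) = 61, L_eff = 1 - 61/255 = 0.760784 (inverted)
t(0,5) = 3.51 - 2.610·0.760784 = 1.524
Σt over all 6·5 pixels = 511641/8500 ≈ 60.1930588
V = pitch²·Σt = 1.34²·511641/8500 = 108.083

t(0,5)=1.524 V=108.083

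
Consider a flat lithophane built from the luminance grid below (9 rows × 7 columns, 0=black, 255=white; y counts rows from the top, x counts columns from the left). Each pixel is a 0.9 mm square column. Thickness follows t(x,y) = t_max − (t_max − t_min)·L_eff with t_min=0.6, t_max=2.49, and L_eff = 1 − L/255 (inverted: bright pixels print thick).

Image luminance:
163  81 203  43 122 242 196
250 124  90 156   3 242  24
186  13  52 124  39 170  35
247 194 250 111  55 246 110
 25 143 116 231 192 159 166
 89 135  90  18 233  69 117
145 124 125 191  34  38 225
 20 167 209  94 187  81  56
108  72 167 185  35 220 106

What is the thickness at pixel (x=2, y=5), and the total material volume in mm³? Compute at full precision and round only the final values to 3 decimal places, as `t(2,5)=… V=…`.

t(2,5)=1.267 V=79.505

span = t_max - t_min = 2.49 - 0.6 = 1.890
L(2,5) = 90, L_eff = 1 - 90/255 = 0.647059 (inverted)
t(2,5) = 2.49 - 1.890·0.647059 = 1.267
Σt over all 9·7 pixels = 98.154
V = pitch²·Σt = 0.9²·98.154 = 79.505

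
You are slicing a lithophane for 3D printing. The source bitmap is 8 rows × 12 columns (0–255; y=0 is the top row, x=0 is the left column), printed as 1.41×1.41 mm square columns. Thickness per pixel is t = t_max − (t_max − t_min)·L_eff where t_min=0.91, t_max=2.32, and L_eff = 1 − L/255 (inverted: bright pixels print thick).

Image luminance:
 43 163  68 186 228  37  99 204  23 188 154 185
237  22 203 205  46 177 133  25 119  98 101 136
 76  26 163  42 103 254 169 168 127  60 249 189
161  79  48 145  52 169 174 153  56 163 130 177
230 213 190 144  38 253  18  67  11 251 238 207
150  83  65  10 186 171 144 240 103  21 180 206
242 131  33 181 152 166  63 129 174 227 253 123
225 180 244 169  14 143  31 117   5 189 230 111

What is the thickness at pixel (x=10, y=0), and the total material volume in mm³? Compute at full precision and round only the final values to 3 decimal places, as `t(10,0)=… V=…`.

span = t_max - t_min = 2.32 - 0.91 = 1.410
L(10,0) = 154, L_eff = 1 - 154/255 = 0.396078 (inverted)
t(10,0) = 2.32 - 1.410·0.396078 = 1.762
Σt over all 8·12 pixels = 340317/2125 ≈ 160.1491765
V = pitch²·Σt = 1.41²·340317/2125 = 318.393

t(10,0)=1.762 V=318.393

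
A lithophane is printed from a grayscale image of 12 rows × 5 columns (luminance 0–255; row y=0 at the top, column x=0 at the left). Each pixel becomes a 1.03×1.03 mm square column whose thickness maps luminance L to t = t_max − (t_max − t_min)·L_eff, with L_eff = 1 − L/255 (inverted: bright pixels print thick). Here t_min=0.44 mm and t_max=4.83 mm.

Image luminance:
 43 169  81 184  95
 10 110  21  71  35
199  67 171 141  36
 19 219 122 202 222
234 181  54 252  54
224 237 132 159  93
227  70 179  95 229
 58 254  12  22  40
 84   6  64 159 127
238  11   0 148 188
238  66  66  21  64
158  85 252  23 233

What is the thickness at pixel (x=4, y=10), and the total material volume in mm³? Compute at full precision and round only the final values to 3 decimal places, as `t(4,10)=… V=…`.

t(4,10)=1.542 V=160.496

span = t_max - t_min = 4.83 - 0.44 = 4.390
L(4,10) = 64, L_eff = 1 - 64/255 = 0.749020 (inverted)
t(4,10) = 4.83 - 4.390·0.749020 = 1.542
Σt over all 12·5 pixels = 642951/4250 ≈ 151.2825882
V = pitch²·Σt = 1.03²·642951/4250 = 160.496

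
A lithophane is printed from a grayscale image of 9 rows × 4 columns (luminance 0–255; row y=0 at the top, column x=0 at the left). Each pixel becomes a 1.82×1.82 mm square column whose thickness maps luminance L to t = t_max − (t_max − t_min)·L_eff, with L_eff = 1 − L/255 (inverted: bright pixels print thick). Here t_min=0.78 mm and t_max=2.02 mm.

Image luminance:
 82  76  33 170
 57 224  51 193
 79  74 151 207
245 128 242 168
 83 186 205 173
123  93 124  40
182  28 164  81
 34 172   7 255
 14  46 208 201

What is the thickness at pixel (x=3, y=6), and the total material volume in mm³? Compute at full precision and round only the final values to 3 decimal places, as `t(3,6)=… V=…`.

span = t_max - t_min = 2.02 - 0.78 = 1.240
L(3,6) = 81, L_eff = 1 - 81/255 = 0.682353 (inverted)
t(3,6) = 2.02 - 1.240·0.682353 = 1.174
Σt over all 9·4 pixels = 107193/2125 ≈ 50.4437647
V = pitch²·Σt = 1.82²·107193/2125 = 167.090

t(3,6)=1.174 V=167.090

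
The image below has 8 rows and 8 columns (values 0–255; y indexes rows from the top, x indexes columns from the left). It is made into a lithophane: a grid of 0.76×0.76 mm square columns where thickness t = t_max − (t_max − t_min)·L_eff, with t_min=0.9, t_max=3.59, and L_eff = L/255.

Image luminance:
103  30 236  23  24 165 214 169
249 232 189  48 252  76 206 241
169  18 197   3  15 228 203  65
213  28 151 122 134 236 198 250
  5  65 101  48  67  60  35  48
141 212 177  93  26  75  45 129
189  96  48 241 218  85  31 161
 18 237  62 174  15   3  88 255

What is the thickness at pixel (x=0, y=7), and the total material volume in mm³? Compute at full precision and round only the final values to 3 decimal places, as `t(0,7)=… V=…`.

span = t_max - t_min = 3.59 - 0.9 = 2.690
L(0,7) = 18, L_eff = 18/255 = 0.070588
t(0,7) = 3.59 - 2.690·0.070588 = 3.400
Σt over all 8·8 pixels = 248291/1700 ≈ 146.0535294
V = pitch²·Σt = 0.76²·248291/1700 = 84.361

t(0,7)=3.400 V=84.361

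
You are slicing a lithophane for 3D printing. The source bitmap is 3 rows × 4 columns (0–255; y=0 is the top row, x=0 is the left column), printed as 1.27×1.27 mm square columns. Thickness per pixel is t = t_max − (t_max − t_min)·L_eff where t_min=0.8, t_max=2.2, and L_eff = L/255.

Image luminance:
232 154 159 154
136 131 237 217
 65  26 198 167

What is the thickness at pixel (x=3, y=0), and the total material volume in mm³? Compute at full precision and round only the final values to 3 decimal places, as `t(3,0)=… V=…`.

t(3,0)=1.355 V=25.968

span = t_max - t_min = 2.2 - 0.8 = 1.400
L(3,0) = 154, L_eff = 154/255 = 0.603922
t(3,0) = 2.2 - 1.400·0.603922 = 1.355
Σt over all 3·4 pixels = 20528/1275 ≈ 16.1003922
V = pitch²·Σt = 1.27²·20528/1275 = 25.968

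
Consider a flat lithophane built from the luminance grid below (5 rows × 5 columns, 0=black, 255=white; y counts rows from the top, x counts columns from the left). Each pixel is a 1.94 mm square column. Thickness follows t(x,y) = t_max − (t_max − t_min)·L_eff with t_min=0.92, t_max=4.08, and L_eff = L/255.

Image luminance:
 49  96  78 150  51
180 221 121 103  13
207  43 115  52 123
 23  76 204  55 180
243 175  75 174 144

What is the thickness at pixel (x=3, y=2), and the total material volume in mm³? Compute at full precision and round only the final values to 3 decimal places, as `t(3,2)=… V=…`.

t(3,2)=3.436 V=246.255

span = t_max - t_min = 4.08 - 0.92 = 3.160
L(3,2) = 52, L_eff = 52/255 = 0.203922
t(3,2) = 4.08 - 3.160·0.203922 = 3.436
Σt over all 5·5 pixels = 417121/6375 ≈ 65.4307451
V = pitch²·Σt = 1.94²·417121/6375 = 246.255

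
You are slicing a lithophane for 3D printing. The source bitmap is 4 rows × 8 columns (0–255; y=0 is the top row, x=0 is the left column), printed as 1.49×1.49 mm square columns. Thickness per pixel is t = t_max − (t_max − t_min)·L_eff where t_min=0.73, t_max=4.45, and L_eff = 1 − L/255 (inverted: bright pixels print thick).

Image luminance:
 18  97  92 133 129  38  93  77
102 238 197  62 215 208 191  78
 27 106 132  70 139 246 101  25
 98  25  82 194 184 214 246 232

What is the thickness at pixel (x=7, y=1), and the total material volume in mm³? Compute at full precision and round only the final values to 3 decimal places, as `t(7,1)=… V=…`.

span = t_max - t_min = 4.45 - 0.73 = 3.720
L(7,1) = 78, L_eff = 1 - 78/255 = 0.694118 (inverted)
t(7,1) = 4.45 - 3.720·0.694118 = 1.868
Σt over all 4·8 pixels = 176399/2125 ≈ 83.0112941
V = pitch²·Σt = 1.49²·176399/2125 = 184.293

t(7,1)=1.868 V=184.293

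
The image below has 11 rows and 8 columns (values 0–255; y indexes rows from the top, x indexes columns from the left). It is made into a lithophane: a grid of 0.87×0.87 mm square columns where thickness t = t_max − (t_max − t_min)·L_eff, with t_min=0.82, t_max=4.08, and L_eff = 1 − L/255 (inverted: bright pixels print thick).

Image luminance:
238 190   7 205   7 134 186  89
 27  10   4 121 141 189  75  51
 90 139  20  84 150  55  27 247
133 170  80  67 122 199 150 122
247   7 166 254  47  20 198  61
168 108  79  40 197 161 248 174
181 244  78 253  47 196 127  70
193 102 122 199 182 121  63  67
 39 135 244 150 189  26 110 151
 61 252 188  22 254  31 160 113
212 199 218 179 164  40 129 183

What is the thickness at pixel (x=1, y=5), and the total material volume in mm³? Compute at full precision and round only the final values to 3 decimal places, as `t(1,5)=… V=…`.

t(1,5)=2.201 V=164.910

span = t_max - t_min = 4.08 - 0.82 = 3.260
L(1,5) = 108, L_eff = 1 - 108/255 = 0.576471 (inverted)
t(1,5) = 4.08 - 3.260·0.576471 = 2.201
Σt over all 11·8 pixels = 1388957/6375 ≈ 217.8756078
V = pitch²·Σt = 0.87²·1388957/6375 = 164.910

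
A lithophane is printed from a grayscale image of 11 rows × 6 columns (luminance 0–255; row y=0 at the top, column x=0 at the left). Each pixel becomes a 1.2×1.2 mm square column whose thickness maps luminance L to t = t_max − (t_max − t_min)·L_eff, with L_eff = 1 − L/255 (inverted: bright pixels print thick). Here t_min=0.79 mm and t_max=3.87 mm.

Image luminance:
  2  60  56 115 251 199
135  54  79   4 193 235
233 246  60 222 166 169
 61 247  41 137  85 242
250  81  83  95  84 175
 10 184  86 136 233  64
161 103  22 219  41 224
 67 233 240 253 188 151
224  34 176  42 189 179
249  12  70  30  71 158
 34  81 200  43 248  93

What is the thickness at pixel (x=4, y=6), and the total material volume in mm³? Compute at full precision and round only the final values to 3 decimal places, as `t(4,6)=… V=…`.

t(4,6)=1.285 V=228.279

span = t_max - t_min = 3.87 - 0.79 = 3.080
L(4,6) = 41, L_eff = 1 - 41/255 = 0.839216 (inverted)
t(4,6) = 3.87 - 3.080·0.839216 = 1.285
Σt over all 11·6 pixels = 673739/4250 ≈ 158.5268235
V = pitch²·Σt = 1.2²·673739/4250 = 228.279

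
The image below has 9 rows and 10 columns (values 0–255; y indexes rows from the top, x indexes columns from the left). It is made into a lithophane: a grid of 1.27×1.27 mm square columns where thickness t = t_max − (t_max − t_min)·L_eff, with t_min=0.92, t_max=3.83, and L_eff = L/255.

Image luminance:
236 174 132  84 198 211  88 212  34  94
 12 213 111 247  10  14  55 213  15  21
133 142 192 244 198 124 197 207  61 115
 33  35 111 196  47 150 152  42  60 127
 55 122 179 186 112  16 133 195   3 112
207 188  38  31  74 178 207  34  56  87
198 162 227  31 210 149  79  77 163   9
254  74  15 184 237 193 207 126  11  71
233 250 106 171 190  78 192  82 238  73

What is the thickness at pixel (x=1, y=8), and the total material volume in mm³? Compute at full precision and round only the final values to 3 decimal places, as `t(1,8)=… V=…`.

span = t_max - t_min = 3.83 - 0.92 = 2.910
L(1,8) = 250, L_eff = 250/255 = 0.980392
t(1,8) = 3.83 - 2.910·0.980392 = 0.977
Σt over all 9·10 pixels = 1819979/8500 ≈ 214.1151765
V = pitch²·Σt = 1.27²·1819979/8500 = 345.346

t(1,8)=0.977 V=345.346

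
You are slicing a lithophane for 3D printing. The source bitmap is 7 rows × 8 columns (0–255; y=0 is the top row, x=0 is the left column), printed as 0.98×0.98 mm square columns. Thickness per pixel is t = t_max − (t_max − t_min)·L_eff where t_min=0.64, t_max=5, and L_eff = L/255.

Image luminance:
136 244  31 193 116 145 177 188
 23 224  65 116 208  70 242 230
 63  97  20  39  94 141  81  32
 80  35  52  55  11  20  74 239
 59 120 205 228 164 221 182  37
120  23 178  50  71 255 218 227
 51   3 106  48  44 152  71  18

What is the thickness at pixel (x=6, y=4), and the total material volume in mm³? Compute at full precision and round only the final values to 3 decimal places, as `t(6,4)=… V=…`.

span = t_max - t_min = 5 - 0.64 = 4.360
L(6,4) = 182, L_eff = 182/255 = 0.713725
t(6,4) = 5 - 4.360·0.713725 = 1.888
Σt over all 7·8 pixels = 64016/375 ≈ 170.7093333
V = pitch²·Σt = 0.98²·64016/375 = 163.949

t(6,4)=1.888 V=163.949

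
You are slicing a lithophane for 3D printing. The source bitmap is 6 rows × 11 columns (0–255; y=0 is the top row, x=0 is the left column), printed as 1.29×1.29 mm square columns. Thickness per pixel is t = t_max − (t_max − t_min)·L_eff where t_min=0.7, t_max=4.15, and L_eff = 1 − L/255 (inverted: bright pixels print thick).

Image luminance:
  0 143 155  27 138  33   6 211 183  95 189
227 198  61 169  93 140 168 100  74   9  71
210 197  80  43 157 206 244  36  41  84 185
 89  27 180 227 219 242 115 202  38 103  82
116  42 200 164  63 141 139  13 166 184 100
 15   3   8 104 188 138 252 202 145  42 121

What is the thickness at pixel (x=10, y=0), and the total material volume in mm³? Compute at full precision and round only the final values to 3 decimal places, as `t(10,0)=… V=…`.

t(10,0)=3.257 V=257.964

span = t_max - t_min = 4.15 - 0.7 = 3.450
L(10,0) = 189, L_eff = 1 - 189/255 = 0.258824 (inverted)
t(10,0) = 4.15 - 3.450·0.258824 = 3.257
Σt over all 6·11 pixels = 263529/1700 ≈ 155.0170588
V = pitch²·Σt = 1.29²·263529/1700 = 257.964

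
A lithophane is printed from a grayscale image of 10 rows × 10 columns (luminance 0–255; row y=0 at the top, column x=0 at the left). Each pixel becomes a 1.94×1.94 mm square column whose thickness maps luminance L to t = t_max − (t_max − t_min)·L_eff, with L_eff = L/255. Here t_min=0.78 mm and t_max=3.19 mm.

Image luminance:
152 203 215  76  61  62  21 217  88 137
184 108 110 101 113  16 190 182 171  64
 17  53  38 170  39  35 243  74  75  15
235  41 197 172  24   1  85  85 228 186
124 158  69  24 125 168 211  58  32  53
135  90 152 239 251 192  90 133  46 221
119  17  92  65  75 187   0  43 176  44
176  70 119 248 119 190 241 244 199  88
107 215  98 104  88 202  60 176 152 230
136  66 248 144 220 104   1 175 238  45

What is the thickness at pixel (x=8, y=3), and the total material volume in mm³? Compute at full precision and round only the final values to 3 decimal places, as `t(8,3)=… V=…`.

span = t_max - t_min = 3.19 - 0.78 = 2.410
L(8,3) = 228, L_eff = 228/255 = 0.894118
t(8,3) = 3.19 - 2.410·0.894118 = 1.035
Σt over all 10·10 pixels = 75763/375 ≈ 202.0346667
V = pitch²·Σt = 1.94²·75763/375 = 760.378

t(8,3)=1.035 V=760.378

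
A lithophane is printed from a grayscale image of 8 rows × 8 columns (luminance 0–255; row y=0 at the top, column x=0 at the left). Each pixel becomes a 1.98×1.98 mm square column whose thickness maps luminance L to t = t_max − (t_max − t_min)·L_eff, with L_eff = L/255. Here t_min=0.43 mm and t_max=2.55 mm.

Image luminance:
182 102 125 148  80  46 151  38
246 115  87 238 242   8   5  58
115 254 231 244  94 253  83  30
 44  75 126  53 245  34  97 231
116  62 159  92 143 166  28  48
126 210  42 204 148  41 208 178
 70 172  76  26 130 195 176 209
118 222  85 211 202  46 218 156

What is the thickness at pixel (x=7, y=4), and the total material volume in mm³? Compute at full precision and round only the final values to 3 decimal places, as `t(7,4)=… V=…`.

span = t_max - t_min = 2.55 - 0.43 = 2.120
L(7,4) = 48, L_eff = 48/255 = 0.188235
t(7,4) = 2.55 - 2.120·0.188235 = 2.151
Σt over all 8·8 pixels = 597161/6375 ≈ 93.6723137
V = pitch²·Σt = 1.98²·597161/6375 = 367.233

t(7,4)=2.151 V=367.233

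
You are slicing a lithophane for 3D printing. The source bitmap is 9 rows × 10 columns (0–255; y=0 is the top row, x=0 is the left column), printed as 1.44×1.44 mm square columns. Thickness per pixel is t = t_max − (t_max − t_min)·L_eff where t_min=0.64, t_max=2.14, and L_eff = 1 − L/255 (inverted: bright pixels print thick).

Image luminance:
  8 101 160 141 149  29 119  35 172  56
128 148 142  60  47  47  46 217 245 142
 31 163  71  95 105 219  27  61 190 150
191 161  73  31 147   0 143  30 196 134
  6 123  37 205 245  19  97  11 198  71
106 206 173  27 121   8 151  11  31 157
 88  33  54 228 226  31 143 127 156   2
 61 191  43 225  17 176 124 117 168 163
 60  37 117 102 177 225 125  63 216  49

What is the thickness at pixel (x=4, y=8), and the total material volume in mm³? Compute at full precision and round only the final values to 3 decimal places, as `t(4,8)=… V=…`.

t(4,8)=1.681 V=240.891

span = t_max - t_min = 2.14 - 0.64 = 1.500
L(4,8) = 177, L_eff = 1 - 177/255 = 0.305882 (inverted)
t(4,8) = 2.14 - 1.500·0.305882 = 1.681
Σt over all 9·10 pixels = 19749/170 ≈ 116.1705882
V = pitch²·Σt = 1.44²·19749/170 = 240.891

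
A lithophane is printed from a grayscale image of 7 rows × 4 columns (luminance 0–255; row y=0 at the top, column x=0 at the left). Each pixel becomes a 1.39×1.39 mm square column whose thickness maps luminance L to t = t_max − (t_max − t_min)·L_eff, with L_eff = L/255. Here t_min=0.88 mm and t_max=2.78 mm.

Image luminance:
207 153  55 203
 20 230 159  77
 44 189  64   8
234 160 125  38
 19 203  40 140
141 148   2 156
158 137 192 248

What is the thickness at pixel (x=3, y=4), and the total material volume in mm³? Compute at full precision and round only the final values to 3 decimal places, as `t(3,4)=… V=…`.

t(3,4)=1.737 V=99.289

span = t_max - t_min = 2.78 - 0.88 = 1.900
L(3,4) = 140, L_eff = 140/255 = 0.549020
t(3,4) = 2.78 - 1.900·0.549020 = 1.737
Σt over all 7·4 pixels = 65521/1275 ≈ 51.3890196
V = pitch²·Σt = 1.39²·65521/1275 = 99.289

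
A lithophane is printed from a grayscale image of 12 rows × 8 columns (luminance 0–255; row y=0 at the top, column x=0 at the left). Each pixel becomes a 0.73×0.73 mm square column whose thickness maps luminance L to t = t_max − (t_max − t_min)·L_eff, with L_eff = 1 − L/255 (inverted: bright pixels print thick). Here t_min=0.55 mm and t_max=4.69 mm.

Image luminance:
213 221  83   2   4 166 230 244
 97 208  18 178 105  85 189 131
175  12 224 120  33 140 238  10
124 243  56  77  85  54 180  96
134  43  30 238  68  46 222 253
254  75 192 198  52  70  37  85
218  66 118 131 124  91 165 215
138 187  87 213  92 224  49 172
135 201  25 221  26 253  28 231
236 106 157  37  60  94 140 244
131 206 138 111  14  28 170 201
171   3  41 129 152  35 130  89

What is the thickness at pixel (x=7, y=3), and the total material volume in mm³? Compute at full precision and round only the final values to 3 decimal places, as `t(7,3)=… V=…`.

t(7,3)=2.109 V=134.303

span = t_max - t_min = 4.69 - 0.55 = 4.140
L(7,3) = 96, L_eff = 1 - 96/255 = 0.623529 (inverted)
t(7,3) = 4.69 - 4.140·0.623529 = 2.109
Σt over all 12·8 pixels = 1071099/4250 ≈ 252.0232941
V = pitch²·Σt = 0.73²·1071099/4250 = 134.303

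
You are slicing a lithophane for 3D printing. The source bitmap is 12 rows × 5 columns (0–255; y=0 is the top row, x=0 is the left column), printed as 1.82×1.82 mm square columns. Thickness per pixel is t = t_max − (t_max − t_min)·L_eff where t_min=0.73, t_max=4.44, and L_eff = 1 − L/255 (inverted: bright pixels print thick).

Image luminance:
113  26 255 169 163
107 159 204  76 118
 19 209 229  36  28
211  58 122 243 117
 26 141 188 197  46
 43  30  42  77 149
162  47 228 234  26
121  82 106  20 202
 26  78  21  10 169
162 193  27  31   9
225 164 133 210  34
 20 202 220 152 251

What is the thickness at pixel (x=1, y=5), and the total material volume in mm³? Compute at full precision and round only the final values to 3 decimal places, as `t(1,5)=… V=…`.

span = t_max - t_min = 4.44 - 0.73 = 3.710
L(1,5) = 30, L_eff = 1 - 30/255 = 0.882353 (inverted)
t(1,5) = 4.44 - 3.710·0.882353 = 1.166
Σt over all 12·5 pixels = 1887743/12750 ≈ 148.0582745
V = pitch²·Σt = 1.82²·1887743/12750 = 490.428

t(1,5)=1.166 V=490.428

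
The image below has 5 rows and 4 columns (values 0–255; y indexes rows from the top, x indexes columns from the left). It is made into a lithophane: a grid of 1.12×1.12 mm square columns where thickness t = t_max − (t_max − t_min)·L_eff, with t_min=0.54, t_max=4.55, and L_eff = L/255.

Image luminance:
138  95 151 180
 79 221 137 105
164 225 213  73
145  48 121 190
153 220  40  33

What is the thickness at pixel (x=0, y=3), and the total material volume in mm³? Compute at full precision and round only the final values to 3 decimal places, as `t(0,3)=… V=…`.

t(0,3)=2.270 V=60.279

span = t_max - t_min = 4.55 - 0.54 = 4.010
L(0,3) = 145, L_eff = 145/255 = 0.568627
t(0,3) = 4.55 - 4.010·0.568627 = 2.270
Σt over all 5·4 pixels = 1225369/25500 ≈ 48.0536863
V = pitch²·Σt = 1.12²·1225369/25500 = 60.279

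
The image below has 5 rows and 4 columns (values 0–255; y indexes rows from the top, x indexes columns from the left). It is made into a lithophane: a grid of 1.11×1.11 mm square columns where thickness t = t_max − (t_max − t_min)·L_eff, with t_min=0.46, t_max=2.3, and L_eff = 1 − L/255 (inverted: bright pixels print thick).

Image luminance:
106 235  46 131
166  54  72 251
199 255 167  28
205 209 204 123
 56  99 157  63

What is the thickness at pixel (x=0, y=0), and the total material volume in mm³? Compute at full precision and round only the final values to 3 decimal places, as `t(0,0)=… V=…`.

t(0,0)=1.225 V=36.460

span = t_max - t_min = 2.3 - 0.46 = 1.840
L(0,0) = 106, L_eff = 1 - 106/255 = 0.584314 (inverted)
t(0,0) = 2.3 - 1.840·0.584314 = 1.225
Σt over all 5·4 pixels = 62882/2125 ≈ 29.5915294
V = pitch²·Σt = 1.11²·62882/2125 = 36.460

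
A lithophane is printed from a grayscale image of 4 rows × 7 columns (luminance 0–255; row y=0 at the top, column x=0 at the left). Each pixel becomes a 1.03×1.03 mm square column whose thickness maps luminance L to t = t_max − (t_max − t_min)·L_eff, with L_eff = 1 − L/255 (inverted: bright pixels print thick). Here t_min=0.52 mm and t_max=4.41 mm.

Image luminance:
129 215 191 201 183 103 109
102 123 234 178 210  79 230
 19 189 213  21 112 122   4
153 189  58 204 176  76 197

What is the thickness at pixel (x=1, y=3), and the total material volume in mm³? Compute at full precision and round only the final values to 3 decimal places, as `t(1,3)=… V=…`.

t(1,3)=3.403 V=80.506

span = t_max - t_min = 4.41 - 0.52 = 3.890
L(1,3) = 189, L_eff = 1 - 189/255 = 0.258824 (inverted)
t(1,3) = 4.41 - 3.890·0.258824 = 3.403
Σt over all 4·7 pixels = 32251/425 ≈ 75.8847059
V = pitch²·Σt = 1.03²·32251/425 = 80.506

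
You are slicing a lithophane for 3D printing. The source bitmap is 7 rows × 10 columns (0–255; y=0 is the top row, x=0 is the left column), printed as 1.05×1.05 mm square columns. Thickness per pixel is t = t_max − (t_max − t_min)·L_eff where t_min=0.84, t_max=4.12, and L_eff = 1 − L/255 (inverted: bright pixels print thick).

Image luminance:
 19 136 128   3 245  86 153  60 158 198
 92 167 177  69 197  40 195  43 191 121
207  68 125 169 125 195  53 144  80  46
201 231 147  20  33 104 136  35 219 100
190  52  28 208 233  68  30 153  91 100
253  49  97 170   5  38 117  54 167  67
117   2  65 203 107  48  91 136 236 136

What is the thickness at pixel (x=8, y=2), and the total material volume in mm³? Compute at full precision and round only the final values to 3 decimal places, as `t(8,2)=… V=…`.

span = t_max - t_min = 4.12 - 0.84 = 3.280
L(8,2) = 80, L_eff = 1 - 80/255 = 0.686275 (inverted)
t(8,2) = 4.12 - 3.280·0.686275 = 1.869
Σt over all 7·10 pixels = 1049464/6375 ≈ 164.6218039
V = pitch²·Σt = 1.05²·1049464/6375 = 181.496

t(8,2)=1.869 V=181.496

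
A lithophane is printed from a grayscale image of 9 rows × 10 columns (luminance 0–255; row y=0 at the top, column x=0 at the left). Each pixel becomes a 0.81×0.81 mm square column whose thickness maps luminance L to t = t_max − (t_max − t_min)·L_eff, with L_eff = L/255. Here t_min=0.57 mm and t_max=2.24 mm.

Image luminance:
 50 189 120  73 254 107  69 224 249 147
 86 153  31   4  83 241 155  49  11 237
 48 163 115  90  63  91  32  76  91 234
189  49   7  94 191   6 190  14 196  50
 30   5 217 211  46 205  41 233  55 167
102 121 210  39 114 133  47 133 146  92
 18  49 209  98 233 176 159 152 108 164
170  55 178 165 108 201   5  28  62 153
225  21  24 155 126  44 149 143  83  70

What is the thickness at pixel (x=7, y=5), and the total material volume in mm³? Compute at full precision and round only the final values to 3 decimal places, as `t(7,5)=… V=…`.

t(7,5)=1.369 V=87.587

span = t_max - t_min = 2.24 - 0.57 = 1.670
L(7,5) = 133, L_eff = 133/255 = 0.521569
t(7,5) = 2.24 - 1.670·0.521569 = 1.369
Σt over all 9·10 pixels = 3404167/25500 ≈ 133.4967451
V = pitch²·Σt = 0.81²·3404167/25500 = 87.587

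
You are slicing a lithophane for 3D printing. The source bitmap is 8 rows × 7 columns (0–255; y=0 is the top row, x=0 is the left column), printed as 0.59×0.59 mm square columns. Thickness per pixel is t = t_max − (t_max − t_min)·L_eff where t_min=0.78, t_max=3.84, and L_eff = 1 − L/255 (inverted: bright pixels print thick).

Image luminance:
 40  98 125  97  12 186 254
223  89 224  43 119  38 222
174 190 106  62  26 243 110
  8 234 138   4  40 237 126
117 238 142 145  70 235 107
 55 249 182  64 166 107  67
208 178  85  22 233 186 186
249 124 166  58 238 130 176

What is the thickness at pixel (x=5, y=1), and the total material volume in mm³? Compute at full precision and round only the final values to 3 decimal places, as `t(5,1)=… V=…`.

span = t_max - t_min = 3.84 - 0.78 = 3.060
L(5,1) = 38, L_eff = 1 - 38/255 = 0.850980 (inverted)
t(5,1) = 3.84 - 3.060·0.850980 = 1.236
Σt over all 8·7 pixels = 135.492
V = pitch²·Σt = 0.59²·135.492 = 47.165

t(5,1)=1.236 V=47.165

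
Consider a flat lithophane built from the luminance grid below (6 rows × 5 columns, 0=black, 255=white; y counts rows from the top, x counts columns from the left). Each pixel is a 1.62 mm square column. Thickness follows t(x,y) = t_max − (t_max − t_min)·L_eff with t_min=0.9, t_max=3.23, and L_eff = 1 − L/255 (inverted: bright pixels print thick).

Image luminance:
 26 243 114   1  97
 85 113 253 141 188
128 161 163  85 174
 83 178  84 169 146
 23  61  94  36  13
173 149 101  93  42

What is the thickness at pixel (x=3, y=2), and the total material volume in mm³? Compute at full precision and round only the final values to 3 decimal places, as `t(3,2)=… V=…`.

span = t_max - t_min = 3.23 - 0.9 = 2.330
L(3,2) = 85, L_eff = 1 - 85/255 = 0.666667 (inverted)
t(3,2) = 3.23 - 2.330·0.666667 = 1.677
Σt over all 6·5 pixels = 58.222
V = pitch²·Σt = 1.62²·58.222 = 152.798

t(3,2)=1.677 V=152.798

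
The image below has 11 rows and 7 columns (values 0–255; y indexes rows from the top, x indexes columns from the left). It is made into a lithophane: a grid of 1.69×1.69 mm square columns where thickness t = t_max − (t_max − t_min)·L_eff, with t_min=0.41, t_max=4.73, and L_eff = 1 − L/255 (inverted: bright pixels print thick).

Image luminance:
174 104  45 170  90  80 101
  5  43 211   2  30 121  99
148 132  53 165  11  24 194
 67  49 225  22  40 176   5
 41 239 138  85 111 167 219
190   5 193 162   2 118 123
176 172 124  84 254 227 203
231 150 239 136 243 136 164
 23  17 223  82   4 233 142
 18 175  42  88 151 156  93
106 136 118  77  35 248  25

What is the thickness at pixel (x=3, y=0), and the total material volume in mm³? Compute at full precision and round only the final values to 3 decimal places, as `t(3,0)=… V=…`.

span = t_max - t_min = 4.73 - 0.41 = 4.320
L(3,0) = 170, L_eff = 1 - 170/255 = 0.333333 (inverted)
t(3,0) = 4.73 - 4.320·0.333333 = 3.290
Σt over all 11·7 pixels = 316037/1700 ≈ 185.9041176
V = pitch²·Σt = 1.69²·316037/1700 = 530.961

t(3,0)=3.290 V=530.961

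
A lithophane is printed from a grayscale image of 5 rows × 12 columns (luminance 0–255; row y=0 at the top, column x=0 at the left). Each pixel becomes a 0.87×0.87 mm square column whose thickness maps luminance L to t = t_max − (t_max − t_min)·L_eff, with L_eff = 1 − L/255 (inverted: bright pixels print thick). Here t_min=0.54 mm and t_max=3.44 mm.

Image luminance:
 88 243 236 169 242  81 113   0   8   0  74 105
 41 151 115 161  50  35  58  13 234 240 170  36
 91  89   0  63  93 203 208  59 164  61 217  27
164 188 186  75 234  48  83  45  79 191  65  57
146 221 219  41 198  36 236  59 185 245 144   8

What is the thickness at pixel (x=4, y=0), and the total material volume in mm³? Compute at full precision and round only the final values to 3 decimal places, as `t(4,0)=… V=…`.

t(4,0)=3.292 V=85.562

span = t_max - t_min = 3.44 - 0.54 = 2.900
L(4,0) = 242, L_eff = 1 - 242/255 = 0.050980 (inverted)
t(4,0) = 3.44 - 2.900·0.050980 = 3.292
Σt over all 5·12 pixels = 288259/2550 ≈ 113.0427451
V = pitch²·Σt = 0.87²·288259/2550 = 85.562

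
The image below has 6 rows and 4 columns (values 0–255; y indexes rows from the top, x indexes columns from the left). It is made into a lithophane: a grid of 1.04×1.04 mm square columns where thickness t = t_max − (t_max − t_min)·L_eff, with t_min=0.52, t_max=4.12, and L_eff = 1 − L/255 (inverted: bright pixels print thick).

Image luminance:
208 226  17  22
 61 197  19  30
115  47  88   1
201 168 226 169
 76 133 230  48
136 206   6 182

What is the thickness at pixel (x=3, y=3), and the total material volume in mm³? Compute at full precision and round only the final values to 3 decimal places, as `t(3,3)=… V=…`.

t(3,3)=2.906 V=56.437

span = t_max - t_min = 4.12 - 0.52 = 3.600
L(3,3) = 169, L_eff = 1 - 169/255 = 0.337255 (inverted)
t(3,3) = 4.12 - 3.600·0.337255 = 2.906
Σt over all 6·4 pixels = 22176/425 ≈ 52.1788235
V = pitch²·Σt = 1.04²·22176/425 = 56.437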